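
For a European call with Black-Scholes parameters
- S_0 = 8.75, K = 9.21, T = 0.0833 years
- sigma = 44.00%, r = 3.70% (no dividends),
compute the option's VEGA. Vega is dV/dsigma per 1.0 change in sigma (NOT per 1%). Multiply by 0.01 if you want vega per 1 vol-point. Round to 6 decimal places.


Answer: Vega = 0.958515

Derivation:
d1 = -0.3156948419; d2 = -0.4426864951
phi(d1) = 0.3795495403; exp(-qT) = 1.0000000000; exp(-rT) = 0.9969226448
Vega = S * exp(-qT) * phi(d1) * sqrt(T) = 8.7500 * 1.0000000000 * 0.3795495403 * 0.2886173938 = 0.958515


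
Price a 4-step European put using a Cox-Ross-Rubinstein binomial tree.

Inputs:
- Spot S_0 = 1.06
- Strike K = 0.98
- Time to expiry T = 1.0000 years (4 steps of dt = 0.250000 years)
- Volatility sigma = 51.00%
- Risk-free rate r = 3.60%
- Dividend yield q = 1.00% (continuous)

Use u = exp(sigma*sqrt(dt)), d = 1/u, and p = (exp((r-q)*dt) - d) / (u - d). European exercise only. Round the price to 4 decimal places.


Answer: Price = V(0,0) = 0.1525

Derivation:
dt = T/N = 0.250000
u = exp(sigma*sqrt(dt)) = 1.290462; d = 1/u = 0.774916
p = (exp((r-q)*dt) - d) / (u - d) = 0.449242
Discount per step: exp(-r*dt) = 0.991040
Stock lattice S(k, i) with i counting down-moves:
  k=0: S(0,0) = 1.0600
  k=1: S(1,0) = 1.3679; S(1,1) = 0.8214
  k=2: S(2,0) = 1.7652; S(2,1) = 1.0600; S(2,2) = 0.6365
  k=3: S(3,0) = 2.2779; S(3,1) = 1.3679; S(3,2) = 0.8214; S(3,3) = 0.4933
  k=4: S(4,0) = 2.9396; S(4,1) = 1.7652; S(4,2) = 1.0600; S(4,3) = 0.6365; S(4,4) = 0.3822
Terminal payoffs V(N, i) = max(K - S_T, 0):
  V(4,0) = 0.000000; V(4,1) = 0.000000; V(4,2) = 0.000000; V(4,3) = 0.343475; V(4,4) = 0.597769
Backward induction: V(k, i) = exp(-r*dt) * [p * V(k+1, i) + (1-p) * V(k+1, i+1)].
  V(3,0) = exp(-r*dt) * [p*0.000000 + (1-p)*0.000000] = 0.000000
  V(3,1) = exp(-r*dt) * [p*0.000000 + (1-p)*0.000000] = 0.000000
  V(3,2) = exp(-r*dt) * [p*0.000000 + (1-p)*0.343475] = 0.187476
  V(3,3) = exp(-r*dt) * [p*0.343475 + (1-p)*0.597769] = 0.479197
  V(2,0) = exp(-r*dt) * [p*0.000000 + (1-p)*0.000000] = 0.000000
  V(2,1) = exp(-r*dt) * [p*0.000000 + (1-p)*0.187476] = 0.102329
  V(2,2) = exp(-r*dt) * [p*0.187476 + (1-p)*0.479197] = 0.345025
  V(1,0) = exp(-r*dt) * [p*0.000000 + (1-p)*0.102329] = 0.055854
  V(1,1) = exp(-r*dt) * [p*0.102329 + (1-p)*0.345025] = 0.233881
  V(0,0) = exp(-r*dt) * [p*0.055854 + (1-p)*0.233881] = 0.152525


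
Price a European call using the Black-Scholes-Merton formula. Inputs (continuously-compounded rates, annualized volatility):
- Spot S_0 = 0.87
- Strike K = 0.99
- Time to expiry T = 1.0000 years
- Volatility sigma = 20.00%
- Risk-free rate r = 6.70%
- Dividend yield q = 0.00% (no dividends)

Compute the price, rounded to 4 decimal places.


d1 = (ln(S/K) + (r - q + 0.5*sigma^2) * T) / (sigma * sqrt(T)) = -0.21105866
d2 = d1 - sigma * sqrt(T) = -0.41105866
exp(-rT) = 0.93519520; exp(-qT) = 1.00000000
C = S_0 * exp(-qT) * N(d1) - K * exp(-rT) * N(d2)
N(d1) = 0.41642075; N(d2) = 0.34051476
C = 0.8700 * 1.00000000 * 0.41642075 - 0.9900 * 0.93519520 * 0.34051476 = 0.0470

Answer: Price = 0.0470


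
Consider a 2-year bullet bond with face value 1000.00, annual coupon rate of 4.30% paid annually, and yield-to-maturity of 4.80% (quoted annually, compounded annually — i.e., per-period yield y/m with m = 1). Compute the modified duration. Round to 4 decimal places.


Answer: Modified duration = 1.8689

Derivation:
Coupon per period c = face * coupon_rate / m = 43.000000
Periods per year m = 1; per-period yield y/m = 0.048000
Number of cashflows N = 2
Cashflows (t years, CF_t, discount factor 1/(1+y/m)^(m*t), PV):
  t = 1.0000: CF_t = 43.000000, DF = 0.954198, PV = 41.030534
  t = 2.0000: CF_t = 1043.000000, DF = 0.910495, PV = 949.646000
Price P = sum_t PV_t = 990.676534
First compute Macaulay numerator sum_t t * PV_t:
  t * PV_t at t = 1.0000: 41.030534
  t * PV_t at t = 2.0000: 1899.291999
Macaulay duration D = 1940.322534 / 990.676534 = 1.958583
Modified duration = D / (1 + y/m) = 1.958583 / (1 + 0.048000) = 1.868877


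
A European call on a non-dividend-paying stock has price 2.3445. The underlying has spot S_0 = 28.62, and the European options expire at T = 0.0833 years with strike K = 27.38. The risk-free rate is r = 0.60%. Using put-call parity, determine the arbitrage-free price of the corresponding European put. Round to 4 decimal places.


Answer: Put price = 1.0908

Derivation:
Put-call parity: C - P = S_0 * exp(-qT) - K * exp(-rT).
S_0 * exp(-qT) = 28.6200 * 1.00000000 = 28.62000000
K * exp(-rT) = 27.3800 * 0.99950032 = 27.36631890
P = C - S*exp(-qT) + K*exp(-rT)
P = 2.3445 - 28.62000000 + 27.36631890 = 1.0908


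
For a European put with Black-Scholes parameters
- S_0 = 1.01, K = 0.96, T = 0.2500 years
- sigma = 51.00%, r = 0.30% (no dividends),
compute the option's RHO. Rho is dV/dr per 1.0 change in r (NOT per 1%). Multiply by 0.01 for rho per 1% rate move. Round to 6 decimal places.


Answer: Rho = -0.112784

Derivation:
d1 = 0.3295483348; d2 = 0.0745483348
phi(d1) = 0.3778569532; exp(-qT) = 1.0000000000; exp(-rT) = 0.9992502812
N(-d2) = 0.4702870413
Rho = -K*T*exp(-rT)*N(-d2) = -0.9600 * 0.2500 * 0.9992502812 * 0.4702870413 = -0.112784


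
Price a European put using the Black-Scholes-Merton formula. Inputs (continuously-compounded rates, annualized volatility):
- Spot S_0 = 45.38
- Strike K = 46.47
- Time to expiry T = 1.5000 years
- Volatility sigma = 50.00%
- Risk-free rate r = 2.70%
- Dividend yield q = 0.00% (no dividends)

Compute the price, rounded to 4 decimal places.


d1 = (ln(S/K) + (r - q + 0.5*sigma^2) * T) / (sigma * sqrt(T)) = 0.33356259
d2 = d1 - sigma * sqrt(T) = -0.27880984
exp(-rT) = 0.96030916; exp(-qT) = 1.00000000
P = K * exp(-rT) * N(-d2) - S_0 * exp(-qT) * N(-d1)
N(-d1) = 0.36935483; N(-d2) = 0.60980462
P = 46.4700 * 0.96030916 * 0.60980462 - 45.3800 * 1.00000000 * 0.36935483 = 10.4516

Answer: Price = 10.4516


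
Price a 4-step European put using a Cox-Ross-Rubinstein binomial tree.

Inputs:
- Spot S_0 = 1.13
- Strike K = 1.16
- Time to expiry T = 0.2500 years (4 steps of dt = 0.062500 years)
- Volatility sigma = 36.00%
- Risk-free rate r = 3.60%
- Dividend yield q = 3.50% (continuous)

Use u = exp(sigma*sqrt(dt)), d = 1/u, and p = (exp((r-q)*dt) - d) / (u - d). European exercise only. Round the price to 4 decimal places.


dt = T/N = 0.062500
u = exp(sigma*sqrt(dt)) = 1.094174; d = 1/u = 0.913931
p = (exp((r-q)*dt) - d) / (u - d) = 0.477862
Discount per step: exp(-r*dt) = 0.997753
Stock lattice S(k, i) with i counting down-moves:
  k=0: S(0,0) = 1.1300
  k=1: S(1,0) = 1.2364; S(1,1) = 1.0327
  k=2: S(2,0) = 1.3529; S(2,1) = 1.1300; S(2,2) = 0.9439
  k=3: S(3,0) = 1.4803; S(3,1) = 1.2364; S(3,2) = 1.0327; S(3,3) = 0.8626
  k=4: S(4,0) = 1.6197; S(4,1) = 1.3529; S(4,2) = 1.1300; S(4,3) = 0.9439; S(4,4) = 0.7884
Terminal payoffs V(N, i) = max(K - S_T, 0):
  V(4,0) = 0.000000; V(4,1) = 0.000000; V(4,2) = 0.030000; V(4,3) = 0.216145; V(4,4) = 0.371626
Backward induction: V(k, i) = exp(-r*dt) * [p * V(k+1, i) + (1-p) * V(k+1, i+1)].
  V(3,0) = exp(-r*dt) * [p*0.000000 + (1-p)*0.000000] = 0.000000
  V(3,1) = exp(-r*dt) * [p*0.000000 + (1-p)*0.030000] = 0.015629
  V(3,2) = exp(-r*dt) * [p*0.030000 + (1-p)*0.216145] = 0.126907
  V(3,3) = exp(-r*dt) * [p*0.216145 + (1-p)*0.371626] = 0.296659
  V(2,0) = exp(-r*dt) * [p*0.000000 + (1-p)*0.015629] = 0.008142
  V(2,1) = exp(-r*dt) * [p*0.015629 + (1-p)*0.126907] = 0.073566
  V(2,2) = exp(-r*dt) * [p*0.126907 + (1-p)*0.296659] = 0.215057
  V(1,0) = exp(-r*dt) * [p*0.008142 + (1-p)*0.073566] = 0.042207
  V(1,1) = exp(-r*dt) * [p*0.073566 + (1-p)*0.215057] = 0.147112
  V(0,0) = exp(-r*dt) * [p*0.042207 + (1-p)*0.147112] = 0.096764

Answer: Price = V(0,0) = 0.0968


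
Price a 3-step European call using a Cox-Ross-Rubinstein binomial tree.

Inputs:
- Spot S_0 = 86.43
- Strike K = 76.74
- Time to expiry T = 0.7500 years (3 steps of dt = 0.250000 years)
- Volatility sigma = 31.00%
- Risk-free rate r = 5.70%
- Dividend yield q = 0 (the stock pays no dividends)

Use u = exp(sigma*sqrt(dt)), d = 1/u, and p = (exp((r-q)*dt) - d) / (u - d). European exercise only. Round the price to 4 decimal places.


dt = T/N = 0.250000
u = exp(sigma*sqrt(dt)) = 1.167658; d = 1/u = 0.856415
p = (exp((r-q)*dt) - d) / (u - d) = 0.507439
Discount per step: exp(-r*dt) = 0.985851
Stock lattice S(k, i) with i counting down-moves:
  k=0: S(0,0) = 86.4300
  k=1: S(1,0) = 100.9207; S(1,1) = 74.0200
  k=2: S(2,0) = 117.8408; S(2,1) = 86.4300; S(2,2) = 63.3918
  k=3: S(3,0) = 137.5978; S(3,1) = 100.9207; S(3,2) = 74.0200; S(3,3) = 54.2897
Terminal payoffs V(N, i) = max(S_T - K, 0):
  V(3,0) = 60.857786; V(3,1) = 24.180678; V(3,2) = 0.000000; V(3,3) = 0.000000
Backward induction: V(k, i) = exp(-r*dt) * [p * V(k+1, i) + (1-p) * V(k+1, i+1)].
  V(2,0) = exp(-r*dt) * [p*60.857786 + (1-p)*24.180678] = 42.186623
  V(2,1) = exp(-r*dt) * [p*24.180678 + (1-p)*0.000000] = 12.096617
  V(2,2) = exp(-r*dt) * [p*0.000000 + (1-p)*0.000000] = 0.000000
  V(1,0) = exp(-r*dt) * [p*42.186623 + (1-p)*12.096617] = 26.978277
  V(1,1) = exp(-r*dt) * [p*12.096617 + (1-p)*0.000000] = 6.051449
  V(0,0) = exp(-r*dt) * [p*26.978277 + (1-p)*6.051449] = 16.434675

Answer: Price = V(0,0) = 16.4347


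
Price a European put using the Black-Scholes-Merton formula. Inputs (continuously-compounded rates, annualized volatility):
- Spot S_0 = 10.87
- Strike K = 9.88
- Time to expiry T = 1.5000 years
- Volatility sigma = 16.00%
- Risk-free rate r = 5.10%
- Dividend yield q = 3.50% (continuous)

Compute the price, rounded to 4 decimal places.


Answer: Price = 0.3152

Derivation:
d1 = (ln(S/K) + (r - q + 0.5*sigma^2) * T) / (sigma * sqrt(T)) = 0.70777082
d2 = d1 - sigma * sqrt(T) = 0.51181164
exp(-rT) = 0.92635291; exp(-qT) = 0.94885432
P = K * exp(-rT) * N(-d2) - S_0 * exp(-qT) * N(-d1)
N(-d1) = 0.23954379; N(-d2) = 0.30439142
P = 9.8800 * 0.92635291 * 0.30439142 - 10.8700 * 0.94885432 * 0.23954379 = 0.3152


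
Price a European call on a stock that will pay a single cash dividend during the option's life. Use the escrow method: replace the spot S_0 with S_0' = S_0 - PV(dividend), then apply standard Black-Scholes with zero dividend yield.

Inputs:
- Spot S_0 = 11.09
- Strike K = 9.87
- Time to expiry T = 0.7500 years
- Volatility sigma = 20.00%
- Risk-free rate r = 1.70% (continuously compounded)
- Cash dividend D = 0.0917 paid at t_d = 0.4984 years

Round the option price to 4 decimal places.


Answer: Price = 1.5102

Derivation:
PV(D) = D * exp(-r * t_d) = 0.0917 * 0.99156299 = 0.09092633
S_0' = S_0 - PV(D) = 11.0900 - 0.09092633 = 10.99907367
d1 = (ln(S_0'/K) + (r + sigma^2/2)*T) / (sigma*sqrt(T)) = 0.78554973
d2 = d1 - sigma*sqrt(T) = 0.61234465
exp(-rT) = 0.98733094
N(d1) = 0.78393434; N(d2) = 0.72984512
C = S_0' * N(d1) - K * exp(-rT) * N(d2) = 10.99907367 * 0.78393434 - 9.8700 * 0.98733094 * 0.72984512 = 1.5102


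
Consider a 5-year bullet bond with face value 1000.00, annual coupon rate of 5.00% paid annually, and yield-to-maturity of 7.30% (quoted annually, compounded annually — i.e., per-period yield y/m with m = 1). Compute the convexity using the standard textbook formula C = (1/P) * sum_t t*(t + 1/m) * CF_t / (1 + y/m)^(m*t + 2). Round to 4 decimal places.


Answer: Convexity = 22.7484

Derivation:
Coupon per period c = face * coupon_rate / m = 50.000000
Periods per year m = 1; per-period yield y/m = 0.073000
Number of cashflows N = 5
Cashflows (t years, CF_t, discount factor 1/(1+y/m)^(m*t), PV):
  t = 1.0000: CF_t = 50.000000, DF = 0.931966, PV = 46.598322
  t = 2.0000: CF_t = 50.000000, DF = 0.868561, PV = 43.428073
  t = 3.0000: CF_t = 50.000000, DF = 0.809470, PV = 40.473507
  t = 4.0000: CF_t = 50.000000, DF = 0.754399, PV = 37.719951
  t = 5.0000: CF_t = 1050.000000, DF = 0.703075, PV = 738.228299
Price P = sum_t PV_t = 906.448152
Convexity numerator sum_t t*(t + 1/m) * CF_t / (1+y/m)^(m*t + 2):
  t = 1.0000: term = 80.947014
  t = 2.0000: term = 226.319704
  t = 3.0000: term = 421.844742
  t = 4.0000: term = 655.241911
  t = 5.0000: term = 19235.899528
Convexity = (1/P) * sum = 20620.252900 / 906.448152 = 22.748409


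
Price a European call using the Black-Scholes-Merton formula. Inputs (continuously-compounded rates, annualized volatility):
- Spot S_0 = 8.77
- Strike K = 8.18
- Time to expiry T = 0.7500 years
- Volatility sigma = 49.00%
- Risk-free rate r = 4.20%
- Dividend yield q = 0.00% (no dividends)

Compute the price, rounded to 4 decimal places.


Answer: Price = 1.8636

Derivation:
d1 = (ln(S/K) + (r - q + 0.5*sigma^2) * T) / (sigma * sqrt(T)) = 0.45052681
d2 = d1 - sigma * sqrt(T) = 0.02617436
exp(-rT) = 0.96899096; exp(-qT) = 1.00000000
C = S_0 * exp(-qT) * N(d1) - K * exp(-rT) * N(d2)
N(d1) = 0.67383469; N(d2) = 0.51044087
C = 8.7700 * 1.00000000 * 0.67383469 - 8.1800 * 0.96899096 * 0.51044087 = 1.8636


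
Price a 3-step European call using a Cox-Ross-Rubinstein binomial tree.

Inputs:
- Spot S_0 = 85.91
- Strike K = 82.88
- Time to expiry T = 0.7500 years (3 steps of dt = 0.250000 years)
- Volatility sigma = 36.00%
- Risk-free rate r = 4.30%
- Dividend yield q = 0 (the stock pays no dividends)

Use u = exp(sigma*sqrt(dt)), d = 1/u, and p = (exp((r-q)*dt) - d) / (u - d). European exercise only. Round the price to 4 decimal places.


dt = T/N = 0.250000
u = exp(sigma*sqrt(dt)) = 1.197217; d = 1/u = 0.835270
p = (exp((r-q)*dt) - d) / (u - d) = 0.484982
Discount per step: exp(-r*dt) = 0.989308
Stock lattice S(k, i) with i counting down-moves:
  k=0: S(0,0) = 85.9100
  k=1: S(1,0) = 102.8529; S(1,1) = 71.7581
  k=2: S(2,0) = 123.1373; S(2,1) = 85.9100; S(2,2) = 59.9374
  k=3: S(3,0) = 147.4221; S(3,1) = 102.8529; S(3,2) = 71.7581; S(3,3) = 50.0639
Terminal payoffs V(N, i) = max(S_T - K, 0):
  V(3,0) = 64.542150; V(3,1) = 19.972944; V(3,2) = 0.000000; V(3,3) = 0.000000
Backward induction: V(k, i) = exp(-r*dt) * [p * V(k+1, i) + (1-p) * V(k+1, i+1)].
  V(2,0) = exp(-r*dt) * [p*64.542150 + (1-p)*19.972944] = 41.143518
  V(2,1) = exp(-r*dt) * [p*19.972944 + (1-p)*0.000000] = 9.582942
  V(2,2) = exp(-r*dt) * [p*0.000000 + (1-p)*0.000000] = 0.000000
  V(1,0) = exp(-r*dt) * [p*41.143518 + (1-p)*9.582942] = 24.623120
  V(1,1) = exp(-r*dt) * [p*9.582942 + (1-p)*0.000000] = 4.597859
  V(0,0) = exp(-r*dt) * [p*24.623120 + (1-p)*4.597859] = 14.156740

Answer: Price = V(0,0) = 14.1567


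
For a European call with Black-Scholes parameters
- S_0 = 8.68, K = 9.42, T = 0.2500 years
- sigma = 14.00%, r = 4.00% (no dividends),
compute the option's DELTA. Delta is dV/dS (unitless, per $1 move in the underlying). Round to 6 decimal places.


Answer: Delta = 0.160865

Derivation:
d1 = -0.9909079988; d2 = -1.0609079988
phi(d1) = 0.2441706619; exp(-qT) = 1.0000000000; exp(-rT) = 0.9900498337
N(d1) = 0.1608652531
Delta = exp(-qT) * N(d1) = 1.0000000000 * 0.1608652531 = 0.160865


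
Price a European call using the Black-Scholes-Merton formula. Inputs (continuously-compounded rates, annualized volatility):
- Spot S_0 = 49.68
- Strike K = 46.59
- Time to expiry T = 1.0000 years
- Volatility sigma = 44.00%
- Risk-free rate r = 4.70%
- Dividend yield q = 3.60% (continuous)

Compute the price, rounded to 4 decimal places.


Answer: Price = 9.8940

Derivation:
d1 = (ln(S/K) + (r - q + 0.5*sigma^2) * T) / (sigma * sqrt(T)) = 0.39094662
d2 = d1 - sigma * sqrt(T) = -0.04905338
exp(-rT) = 0.95408740; exp(-qT) = 0.96464029
C = S_0 * exp(-qT) * N(d1) - K * exp(-rT) * N(d2)
N(d1) = 0.65208165; N(d2) = 0.48043838
C = 49.6800 * 0.96464029 * 0.65208165 - 46.5900 * 0.95408740 * 0.48043838 = 9.8940


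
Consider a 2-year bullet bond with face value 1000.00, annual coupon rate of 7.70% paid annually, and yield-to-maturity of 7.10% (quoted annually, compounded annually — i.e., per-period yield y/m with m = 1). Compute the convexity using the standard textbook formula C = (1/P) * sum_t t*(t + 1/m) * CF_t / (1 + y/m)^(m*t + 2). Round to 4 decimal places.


Coupon per period c = face * coupon_rate / m = 77.000000
Periods per year m = 1; per-period yield y/m = 0.071000
Number of cashflows N = 2
Cashflows (t years, CF_t, discount factor 1/(1+y/m)^(m*t), PV):
  t = 1.0000: CF_t = 77.000000, DF = 0.933707, PV = 71.895425
  t = 2.0000: CF_t = 1077.000000, DF = 0.871808, PV = 938.937667
Price P = sum_t PV_t = 1010.833091
Convexity numerator sum_t t*(t + 1/m) * CF_t / (1+y/m)^(m*t + 2):
  t = 1.0000: term = 125.358073
  t = 2.0000: term = 4911.442572
Convexity = (1/P) * sum = 5036.800645 / 1010.833091 = 4.982821

Answer: Convexity = 4.9828


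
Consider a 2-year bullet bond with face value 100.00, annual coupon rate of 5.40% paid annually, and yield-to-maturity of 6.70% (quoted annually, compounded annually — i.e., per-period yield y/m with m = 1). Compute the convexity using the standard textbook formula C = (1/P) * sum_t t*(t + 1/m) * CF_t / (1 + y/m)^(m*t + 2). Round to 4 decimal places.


Answer: Convexity = 5.0880

Derivation:
Coupon per period c = face * coupon_rate / m = 5.400000
Periods per year m = 1; per-period yield y/m = 0.067000
Number of cashflows N = 2
Cashflows (t years, CF_t, discount factor 1/(1+y/m)^(m*t), PV):
  t = 1.0000: CF_t = 5.400000, DF = 0.937207, PV = 5.060918
  t = 2.0000: CF_t = 105.400000, DF = 0.878357, PV = 92.578848
Price P = sum_t PV_t = 97.639766
Convexity numerator sum_t t*(t + 1/m) * CF_t / (1+y/m)^(m*t + 2):
  t = 1.0000: term = 8.890588
  t = 2.0000: term = 487.903781
Convexity = (1/P) * sum = 496.794369 / 97.639766 = 5.088033


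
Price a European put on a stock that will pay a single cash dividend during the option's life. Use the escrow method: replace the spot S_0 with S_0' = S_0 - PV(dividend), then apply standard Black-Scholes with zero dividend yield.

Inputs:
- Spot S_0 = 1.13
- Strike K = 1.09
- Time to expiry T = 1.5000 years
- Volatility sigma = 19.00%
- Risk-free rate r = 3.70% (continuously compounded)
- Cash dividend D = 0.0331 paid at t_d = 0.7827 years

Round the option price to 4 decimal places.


PV(D) = D * exp(-r * t_d) = 0.0331 * 0.97145542 = 0.03215517
S_0' = S_0 - PV(D) = 1.1300 - 0.03215517 = 1.09784483
d1 = (ln(S_0'/K) + (r + sigma^2/2)*T) / (sigma*sqrt(T)) = 0.38567135
d2 = d1 - sigma*sqrt(T) = 0.15296983
exp(-rT) = 0.94601202
N(-d1) = 0.34987004; N(-d2) = 0.43921103
P = K * exp(-rT) * N(-d2) - S_0' * N(-d1) = 1.0900 * 0.94601202 * 0.43921103 - 1.09784483 * 0.34987004 = 0.0688

Answer: Price = 0.0688


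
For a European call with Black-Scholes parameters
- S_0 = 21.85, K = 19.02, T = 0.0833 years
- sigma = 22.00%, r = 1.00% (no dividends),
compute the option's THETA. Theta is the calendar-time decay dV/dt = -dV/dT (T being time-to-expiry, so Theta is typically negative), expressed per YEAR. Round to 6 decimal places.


Answer: Theta = -0.463947

Derivation:
d1 = 2.2294177732; d2 = 2.1659219466
phi(d1) = 0.0332370408; exp(-qT) = 1.0000000000; exp(-rT) = 0.9991673468
Theta = -S*exp(-qT)*phi(d1)*sigma/(2*sqrt(T)) - r*K*exp(-rT)*N(d2) + q*S*exp(-qT)*N(d1)
N(d1) = 0.9871069396; N(d2) = 0.9848414240; sqrt(T) = 0.2886173938
Term 1 = -21.8500 * 1.0000000000 * 0.0332370408 * 0.2200 / (2 * 0.2886173938) = -0.2767859085
Term 2 = -0.0100 * 19.0200 * 0.9991673468 * 0.9848414240 = -0.1871608689
Term 3 = 0 (no dividend yield, q = 0)
Theta = -0.2767859085 + (-0.1871608689) + (0.0000000000) = -0.463947


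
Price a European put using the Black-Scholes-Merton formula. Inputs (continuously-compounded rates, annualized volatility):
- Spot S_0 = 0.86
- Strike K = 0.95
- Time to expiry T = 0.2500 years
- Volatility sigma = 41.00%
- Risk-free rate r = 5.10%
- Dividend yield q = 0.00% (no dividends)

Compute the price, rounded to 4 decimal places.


Answer: Price = 0.1188

Derivation:
d1 = (ln(S/K) + (r - q + 0.5*sigma^2) * T) / (sigma * sqrt(T)) = -0.32081510
d2 = d1 - sigma * sqrt(T) = -0.52581510
exp(-rT) = 0.98733094; exp(-qT) = 1.00000000
P = K * exp(-rT) * N(-d2) - S_0 * exp(-qT) * N(-d1)
N(-d1) = 0.62582474; N(-d2) = 0.70049166
P = 0.9500 * 0.98733094 * 0.70049166 - 0.8600 * 1.00000000 * 0.62582474 = 0.1188


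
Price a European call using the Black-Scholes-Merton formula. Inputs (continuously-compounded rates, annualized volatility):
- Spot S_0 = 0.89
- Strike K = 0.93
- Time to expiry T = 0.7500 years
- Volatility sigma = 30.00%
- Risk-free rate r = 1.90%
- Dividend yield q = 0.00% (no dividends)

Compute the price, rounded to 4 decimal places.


Answer: Price = 0.0806

Derivation:
d1 = (ln(S/K) + (r - q + 0.5*sigma^2) * T) / (sigma * sqrt(T)) = 0.01553795
d2 = d1 - sigma * sqrt(T) = -0.24426968
exp(-rT) = 0.98585105; exp(-qT) = 1.00000000
C = S_0 * exp(-qT) * N(d1) - K * exp(-rT) * N(d2)
N(d1) = 0.50619849; N(d2) = 0.40351098
C = 0.8900 * 1.00000000 * 0.50619849 - 0.9300 * 0.98585105 * 0.40351098 = 0.0806


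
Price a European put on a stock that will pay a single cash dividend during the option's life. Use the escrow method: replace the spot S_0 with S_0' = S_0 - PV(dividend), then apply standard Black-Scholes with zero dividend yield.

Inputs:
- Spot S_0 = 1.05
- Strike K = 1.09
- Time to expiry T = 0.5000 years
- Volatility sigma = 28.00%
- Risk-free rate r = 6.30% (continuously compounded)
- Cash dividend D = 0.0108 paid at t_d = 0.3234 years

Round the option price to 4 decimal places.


PV(D) = D * exp(-r * t_d) = 0.0108 * 0.97983195 = 0.01058219
S_0' = S_0 - PV(D) = 1.0500 - 0.01058219 = 1.03941781
d1 = (ln(S_0'/K) + (r + sigma^2/2)*T) / (sigma*sqrt(T)) = 0.01809722
d2 = d1 - sigma*sqrt(T) = -0.17989268
exp(-rT) = 0.96899096
N(-d1) = 0.49278065; N(-d2) = 0.57138159
P = K * exp(-rT) * N(-d2) - S_0' * N(-d1) = 1.0900 * 0.96899096 * 0.57138159 - 1.03941781 * 0.49278065 = 0.0913

Answer: Price = 0.0913


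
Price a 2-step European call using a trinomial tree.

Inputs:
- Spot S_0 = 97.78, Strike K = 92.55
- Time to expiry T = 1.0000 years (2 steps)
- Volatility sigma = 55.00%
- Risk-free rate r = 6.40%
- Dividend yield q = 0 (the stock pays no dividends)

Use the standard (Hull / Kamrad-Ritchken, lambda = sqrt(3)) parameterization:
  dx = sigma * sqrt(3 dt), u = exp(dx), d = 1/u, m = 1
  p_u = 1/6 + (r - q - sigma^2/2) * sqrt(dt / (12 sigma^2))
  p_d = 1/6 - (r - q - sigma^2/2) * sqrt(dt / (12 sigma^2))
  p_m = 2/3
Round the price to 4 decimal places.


dt = T/N = 0.500000; dx = sigma*sqrt(3*dt) = 0.673610
u = exp(dx) = 1.961304; d = 1/u = 0.509865
p_u = 0.134285, p_m = 0.666667, p_d = 0.199048
Discount per step: exp(-r*dt) = 0.968507
Stock lattice S(k, j) with j the centered position index:
  k=0: S(0,+0) = 97.7800
  k=1: S(1,-1) = 49.8546; S(1,+0) = 97.7800; S(1,+1) = 191.7763
  k=2: S(2,-2) = 25.4191; S(2,-1) = 49.8546; S(2,+0) = 97.7800; S(2,+1) = 191.7763; S(2,+2) = 376.1317
Terminal payoffs V(N, j) = max(S_T - K, 0):
  V(2,-2) = 0.000000; V(2,-1) = 0.000000; V(2,+0) = 5.230000; V(2,+1) = 99.226328; V(2,+2) = 283.581725
Backward induction: V(k, j) = exp(-r*dt) * [p_u * V(k+1, j+1) + p_m * V(k+1, j) + p_d * V(k+1, j-1)]
  V(1,-1) = exp(-r*dt) * [p_u*5.230000 + p_m*0.000000 + p_d*0.000000] = 0.680193
  V(1,+0) = exp(-r*dt) * [p_u*99.226328 + p_m*5.230000 + p_d*0.000000] = 16.281845
  V(1,+1) = exp(-r*dt) * [p_u*283.581725 + p_m*99.226328 + p_d*5.230000] = 101.957325
  V(0,+0) = exp(-r*dt) * [p_u*101.957325 + p_m*16.281845 + p_d*0.680193] = 23.904011

Answer: Price = V(0,0) = 23.9040


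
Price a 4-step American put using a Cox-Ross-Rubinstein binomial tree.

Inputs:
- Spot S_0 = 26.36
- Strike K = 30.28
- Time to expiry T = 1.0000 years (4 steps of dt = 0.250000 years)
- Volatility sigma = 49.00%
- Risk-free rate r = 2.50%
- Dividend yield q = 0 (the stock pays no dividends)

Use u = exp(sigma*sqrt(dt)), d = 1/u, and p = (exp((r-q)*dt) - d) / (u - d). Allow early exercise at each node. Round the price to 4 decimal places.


Answer: Price = V(0,0) = 7.4703

Derivation:
dt = T/N = 0.250000
u = exp(sigma*sqrt(dt)) = 1.277621; d = 1/u = 0.782705
p = (exp((r-q)*dt) - d) / (u - d) = 0.451722
Discount per step: exp(-r*dt) = 0.993769
Stock lattice S(k, i) with i counting down-moves:
  k=0: S(0,0) = 26.3600
  k=1: S(1,0) = 33.6781; S(1,1) = 20.6321
  k=2: S(2,0) = 43.0279; S(2,1) = 26.3600; S(2,2) = 16.1488
  k=3: S(3,0) = 54.9733; S(3,1) = 33.6781; S(3,2) = 20.6321; S(3,3) = 12.6398
  k=4: S(4,0) = 70.2351; S(4,1) = 43.0279; S(4,2) = 26.3600; S(4,3) = 16.1488; S(4,4) = 9.8932
Terminal payoffs V(N, i) = max(K - S_T, 0):
  V(4,0) = 0.000000; V(4,1) = 0.000000; V(4,2) = 3.920000; V(4,3) = 14.131168; V(4,4) = 20.386799
Backward induction: V(k, i) = exp(-r*dt) * [p * V(k+1, i) + (1-p) * V(k+1, i+1)]; then take max(V_cont, immediate exercise) for American.
  V(3,0) = exp(-r*dt) * [p*0.000000 + (1-p)*0.000000] = 0.000000; exercise = 0.000000; V(3,0) = max -> 0.000000
  V(3,1) = exp(-r*dt) * [p*0.000000 + (1-p)*3.920000] = 2.135857; exercise = 0.000000; V(3,1) = max -> 2.135857
  V(3,2) = exp(-r*dt) * [p*3.920000 + (1-p)*14.131168] = 9.459249; exercise = 9.647908; V(3,2) = max -> 9.647908
  V(3,3) = exp(-r*dt) * [p*14.131168 + (1-p)*20.386799] = 17.451576; exercise = 17.640236; V(3,3) = max -> 17.640236
  V(2,0) = exp(-r*dt) * [p*0.000000 + (1-p)*2.135857] = 1.163746; exercise = 0.000000; V(2,0) = max -> 1.163746
  V(2,1) = exp(-r*dt) * [p*2.135857 + (1-p)*9.647908] = 6.215577; exercise = 3.920000; V(2,1) = max -> 6.215577
  V(2,2) = exp(-r*dt) * [p*9.647908 + (1-p)*17.640236] = 13.942508; exercise = 14.131168; V(2,2) = max -> 14.131168
  V(1,0) = exp(-r*dt) * [p*1.163746 + (1-p)*6.215577] = 3.909043; exercise = 0.000000; V(1,0) = max -> 3.909043
  V(1,1) = exp(-r*dt) * [p*6.215577 + (1-p)*14.131168] = 10.489751; exercise = 9.647908; V(1,1) = max -> 10.489751
  V(0,0) = exp(-r*dt) * [p*3.909043 + (1-p)*10.489751] = 7.470262; exercise = 3.920000; V(0,0) = max -> 7.470262


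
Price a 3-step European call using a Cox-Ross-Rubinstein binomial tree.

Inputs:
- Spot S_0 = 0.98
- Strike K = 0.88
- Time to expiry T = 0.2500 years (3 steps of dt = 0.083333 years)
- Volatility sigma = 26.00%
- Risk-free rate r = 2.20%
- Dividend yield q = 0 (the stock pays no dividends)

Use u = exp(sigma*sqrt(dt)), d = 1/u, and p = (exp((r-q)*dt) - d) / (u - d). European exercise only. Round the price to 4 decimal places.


Answer: Price = V(0,0) = 0.1174

Derivation:
dt = T/N = 0.083333
u = exp(sigma*sqrt(dt)) = 1.077944; d = 1/u = 0.927692
p = (exp((r-q)*dt) - d) / (u - d) = 0.493458
Discount per step: exp(-r*dt) = 0.998168
Stock lattice S(k, i) with i counting down-moves:
  k=0: S(0,0) = 0.9800
  k=1: S(1,0) = 1.0564; S(1,1) = 0.9091
  k=2: S(2,0) = 1.1387; S(2,1) = 0.9800; S(2,2) = 0.8434
  k=3: S(3,0) = 1.2275; S(3,1) = 1.0564; S(3,2) = 0.9091; S(3,3) = 0.7824
Terminal payoffs V(N, i) = max(S_T - K, 0):
  V(3,0) = 0.347481; V(3,1) = 0.176385; V(3,2) = 0.029138; V(3,3) = 0.000000
Backward induction: V(k, i) = exp(-r*dt) * [p * V(k+1, i) + (1-p) * V(k+1, i+1)].
  V(2,0) = exp(-r*dt) * [p*0.347481 + (1-p)*0.176385] = 0.260336
  V(2,1) = exp(-r*dt) * [p*0.176385 + (1-p)*0.029138] = 0.101612
  V(2,2) = exp(-r*dt) * [p*0.029138 + (1-p)*0.000000] = 0.014352
  V(1,0) = exp(-r*dt) * [p*0.260336 + (1-p)*0.101612] = 0.179606
  V(1,1) = exp(-r*dt) * [p*0.101612 + (1-p)*0.014352] = 0.057306
  V(0,0) = exp(-r*dt) * [p*0.179606 + (1-p)*0.057306] = 0.117440


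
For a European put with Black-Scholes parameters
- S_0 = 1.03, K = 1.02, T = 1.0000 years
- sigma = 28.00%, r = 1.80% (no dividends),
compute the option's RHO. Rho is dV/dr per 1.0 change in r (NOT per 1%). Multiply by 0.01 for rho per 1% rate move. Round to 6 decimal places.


Answer: Rho = -0.517232

Derivation:
d1 = 0.2391291962; d2 = -0.0408708038
phi(d1) = 0.3876974857; exp(-qT) = 1.0000000000; exp(-rT) = 0.9821610324
N(-d2) = 0.5163005534
Rho = -K*T*exp(-rT)*N(-d2) = -1.0200 * 1.0000 * 0.9821610324 * 0.5163005534 = -0.517232


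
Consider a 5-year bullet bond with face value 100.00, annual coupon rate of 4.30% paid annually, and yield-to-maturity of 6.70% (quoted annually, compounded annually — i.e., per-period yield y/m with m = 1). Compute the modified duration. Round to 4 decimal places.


Coupon per period c = face * coupon_rate / m = 4.300000
Periods per year m = 1; per-period yield y/m = 0.067000
Number of cashflows N = 5
Cashflows (t years, CF_t, discount factor 1/(1+y/m)^(m*t), PV):
  t = 1.0000: CF_t = 4.300000, DF = 0.937207, PV = 4.029991
  t = 2.0000: CF_t = 4.300000, DF = 0.878357, PV = 3.776936
  t = 3.0000: CF_t = 4.300000, DF = 0.823203, PV = 3.539771
  t = 4.0000: CF_t = 4.300000, DF = 0.771511, PV = 3.317499
  t = 5.0000: CF_t = 104.300000, DF = 0.723066, PV = 75.415777
Price P = sum_t PV_t = 90.079974
First compute Macaulay numerator sum_t t * PV_t:
  t * PV_t at t = 1.0000: 4.029991
  t * PV_t at t = 2.0000: 7.553872
  t * PV_t at t = 3.0000: 10.619314
  t * PV_t at t = 4.0000: 13.269995
  t * PV_t at t = 5.0000: 377.078886
Macaulay duration D = 412.552058 / 90.079974 = 4.579842
Modified duration = D / (1 + y/m) = 4.579842 / (1 + 0.067000) = 4.292261

Answer: Modified duration = 4.2923


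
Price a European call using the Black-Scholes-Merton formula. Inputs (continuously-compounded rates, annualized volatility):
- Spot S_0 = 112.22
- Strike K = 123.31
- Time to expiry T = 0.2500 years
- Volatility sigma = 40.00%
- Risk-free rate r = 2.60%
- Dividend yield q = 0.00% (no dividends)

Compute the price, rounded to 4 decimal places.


d1 = (ln(S/K) + (r - q + 0.5*sigma^2) * T) / (sigma * sqrt(T)) = -0.33870140
d2 = d1 - sigma * sqrt(T) = -0.53870140
exp(-rT) = 0.99352108; exp(-qT) = 1.00000000
C = S_0 * exp(-qT) * N(d1) - K * exp(-rT) * N(d2)
N(d1) = 0.36741734; N(d2) = 0.29504645
C = 112.2200 * 1.00000000 * 0.36741734 - 123.3100 * 0.99352108 * 0.29504645 = 5.0851

Answer: Price = 5.0851


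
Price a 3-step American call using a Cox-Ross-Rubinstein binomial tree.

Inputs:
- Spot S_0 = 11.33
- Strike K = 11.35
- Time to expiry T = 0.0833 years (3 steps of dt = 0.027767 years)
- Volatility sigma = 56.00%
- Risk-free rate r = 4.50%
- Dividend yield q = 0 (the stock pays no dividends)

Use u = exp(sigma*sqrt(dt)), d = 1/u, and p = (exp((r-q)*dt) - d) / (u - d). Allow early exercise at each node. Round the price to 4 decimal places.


Answer: Price = V(0,0) = 0.8022

Derivation:
dt = T/N = 0.027767
u = exp(sigma*sqrt(dt)) = 1.097807; d = 1/u = 0.910907
p = (exp((r-q)*dt) - d) / (u - d) = 0.483378
Discount per step: exp(-r*dt) = 0.998751
Stock lattice S(k, i) with i counting down-moves:
  k=0: S(0,0) = 11.3300
  k=1: S(1,0) = 12.4382; S(1,1) = 10.3206
  k=2: S(2,0) = 13.6547; S(2,1) = 11.3300; S(2,2) = 9.4011
  k=3: S(3,0) = 14.9902; S(3,1) = 12.4382; S(3,2) = 10.3206; S(3,3) = 8.5635
Terminal payoffs V(N, i) = max(S_T - K, 0):
  V(3,0) = 3.640221; V(3,1) = 1.088155; V(3,2) = 0.000000; V(3,3) = 0.000000
Backward induction: V(k, i) = exp(-r*dt) * [p * V(k+1, i) + (1-p) * V(k+1, i+1)]; then take max(V_cont, immediate exercise) for American.
  V(2,0) = exp(-r*dt) * [p*3.640221 + (1-p)*1.088155] = 2.318868; exercise = 2.304695; V(2,0) = max -> 2.318868
  V(2,1) = exp(-r*dt) * [p*1.088155 + (1-p)*0.000000] = 0.525333; exercise = 0.000000; V(2,1) = max -> 0.525333
  V(2,2) = exp(-r*dt) * [p*0.000000 + (1-p)*0.000000] = 0.000000; exercise = 0.000000; V(2,2) = max -> 0.000000
  V(1,0) = exp(-r*dt) * [p*2.318868 + (1-p)*0.525333] = 1.390549; exercise = 1.088155; V(1,0) = max -> 1.390549
  V(1,1) = exp(-r*dt) * [p*0.525333 + (1-p)*0.000000] = 0.253617; exercise = 0.000000; V(1,1) = max -> 0.253617
  V(0,0) = exp(-r*dt) * [p*1.390549 + (1-p)*0.253617] = 0.802182; exercise = 0.000000; V(0,0) = max -> 0.802182


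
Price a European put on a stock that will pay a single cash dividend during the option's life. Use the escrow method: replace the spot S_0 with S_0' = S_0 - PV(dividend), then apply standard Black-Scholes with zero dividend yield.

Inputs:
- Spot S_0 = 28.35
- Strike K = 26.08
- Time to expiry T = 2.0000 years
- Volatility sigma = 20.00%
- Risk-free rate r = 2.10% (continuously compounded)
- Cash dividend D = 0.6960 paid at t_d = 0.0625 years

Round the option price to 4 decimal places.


Answer: Price = 1.8215

Derivation:
PV(D) = D * exp(-r * t_d) = 0.6960 * 0.99868836 = 0.69508710
S_0' = S_0 - PV(D) = 28.3500 - 0.69508710 = 27.65491290
d1 = (ln(S_0'/K) + (r + sigma^2/2)*T) / (sigma*sqrt(T)) = 0.49721860
d2 = d1 - sigma*sqrt(T) = 0.21437589
exp(-rT) = 0.95886978
N(-d1) = 0.30951745; N(-d2) = 0.41512697
P = K * exp(-rT) * N(-d2) - S_0' * N(-d1) = 26.0800 * 0.95886978 * 0.41512697 - 27.65491290 * 0.30951745 = 1.8215


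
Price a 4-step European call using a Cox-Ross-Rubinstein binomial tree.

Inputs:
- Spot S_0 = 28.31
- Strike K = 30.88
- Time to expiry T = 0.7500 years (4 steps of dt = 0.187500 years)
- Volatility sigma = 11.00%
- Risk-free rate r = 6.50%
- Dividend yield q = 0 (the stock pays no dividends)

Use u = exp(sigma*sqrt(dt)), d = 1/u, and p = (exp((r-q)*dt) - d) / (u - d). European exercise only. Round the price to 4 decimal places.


dt = T/N = 0.187500
u = exp(sigma*sqrt(dt)) = 1.048784; d = 1/u = 0.953485
p = (exp((r-q)*dt) - d) / (u - d) = 0.616764
Discount per step: exp(-r*dt) = 0.987886
Stock lattice S(k, i) with i counting down-moves:
  k=0: S(0,0) = 28.3100
  k=1: S(1,0) = 29.6911; S(1,1) = 26.9932
  k=2: S(2,0) = 31.1395; S(2,1) = 28.3100; S(2,2) = 25.7376
  k=3: S(3,0) = 32.6586; S(3,1) = 29.6911; S(3,2) = 26.9932; S(3,3) = 24.5404
  k=4: S(4,0) = 34.2519; S(4,1) = 31.1395; S(4,2) = 28.3100; S(4,3) = 25.7376; S(4,4) = 23.3989
Terminal payoffs V(N, i) = max(S_T - K, 0):
  V(4,0) = 3.371854; V(4,1) = 0.259524; V(4,2) = 0.000000; V(4,3) = 0.000000; V(4,4) = 0.000000
Backward induction: V(k, i) = exp(-r*dt) * [p * V(k+1, i) + (1-p) * V(k+1, i+1)].
  V(3,0) = exp(-r*dt) * [p*3.371854 + (1-p)*0.259524] = 2.152701
  V(3,1) = exp(-r*dt) * [p*0.259524 + (1-p)*0.000000] = 0.158126
  V(3,2) = exp(-r*dt) * [p*0.000000 + (1-p)*0.000000] = 0.000000
  V(3,3) = exp(-r*dt) * [p*0.000000 + (1-p)*0.000000] = 0.000000
  V(2,0) = exp(-r*dt) * [p*2.152701 + (1-p)*0.158126] = 1.371491
  V(2,1) = exp(-r*dt) * [p*0.158126 + (1-p)*0.000000] = 0.096345
  V(2,2) = exp(-r*dt) * [p*0.000000 + (1-p)*0.000000] = 0.000000
  V(1,0) = exp(-r*dt) * [p*1.371491 + (1-p)*0.096345] = 0.872115
  V(1,1) = exp(-r*dt) * [p*0.096345 + (1-p)*0.000000] = 0.058702
  V(0,0) = exp(-r*dt) * [p*0.872115 + (1-p)*0.058702] = 0.553598

Answer: Price = V(0,0) = 0.5536


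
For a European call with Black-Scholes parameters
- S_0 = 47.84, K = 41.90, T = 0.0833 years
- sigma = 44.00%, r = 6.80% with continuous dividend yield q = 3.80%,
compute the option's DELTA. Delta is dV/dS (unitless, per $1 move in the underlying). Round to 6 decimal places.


d1 = 1.1271506357; d2 = 1.0001589825
phi(d1) = 0.2113641484; exp(-qT) = 0.9968396046; exp(-rT) = 0.9943516125
N(d1) = 0.8701606012
Delta = exp(-qT) * N(d1) = 0.9968396046 * 0.8701606012 = 0.867411

Answer: Delta = 0.867411


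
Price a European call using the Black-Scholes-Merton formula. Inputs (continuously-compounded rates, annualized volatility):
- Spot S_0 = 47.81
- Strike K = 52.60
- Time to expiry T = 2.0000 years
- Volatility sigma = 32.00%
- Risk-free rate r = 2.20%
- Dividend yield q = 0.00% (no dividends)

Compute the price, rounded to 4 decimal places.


Answer: Price = 7.5775

Derivation:
d1 = (ln(S/K) + (r - q + 0.5*sigma^2) * T) / (sigma * sqrt(T)) = 0.11251550
d2 = d1 - sigma * sqrt(T) = -0.34003284
exp(-rT) = 0.95695396; exp(-qT) = 1.00000000
C = S_0 * exp(-qT) * N(d1) - K * exp(-rT) * N(d2)
N(d1) = 0.54479266; N(d2) = 0.36691590
C = 47.8100 * 1.00000000 * 0.54479266 - 52.6000 * 0.95695396 * 0.36691590 = 7.5775


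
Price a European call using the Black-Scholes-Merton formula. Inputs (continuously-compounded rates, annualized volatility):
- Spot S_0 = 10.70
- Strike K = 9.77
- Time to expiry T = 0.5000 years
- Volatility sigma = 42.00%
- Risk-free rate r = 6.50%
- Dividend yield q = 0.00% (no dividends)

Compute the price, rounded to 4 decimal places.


d1 = (ln(S/K) + (r - q + 0.5*sigma^2) * T) / (sigma * sqrt(T)) = 0.56409368
d2 = d1 - sigma * sqrt(T) = 0.26710883
exp(-rT) = 0.96802245; exp(-qT) = 1.00000000
C = S_0 * exp(-qT) * N(d1) - K * exp(-rT) * N(d2)
N(d1) = 0.71365481; N(d2) = 0.60530732
C = 10.7000 * 1.00000000 * 0.71365481 - 9.7700 * 0.96802245 * 0.60530732 = 1.9114

Answer: Price = 1.9114


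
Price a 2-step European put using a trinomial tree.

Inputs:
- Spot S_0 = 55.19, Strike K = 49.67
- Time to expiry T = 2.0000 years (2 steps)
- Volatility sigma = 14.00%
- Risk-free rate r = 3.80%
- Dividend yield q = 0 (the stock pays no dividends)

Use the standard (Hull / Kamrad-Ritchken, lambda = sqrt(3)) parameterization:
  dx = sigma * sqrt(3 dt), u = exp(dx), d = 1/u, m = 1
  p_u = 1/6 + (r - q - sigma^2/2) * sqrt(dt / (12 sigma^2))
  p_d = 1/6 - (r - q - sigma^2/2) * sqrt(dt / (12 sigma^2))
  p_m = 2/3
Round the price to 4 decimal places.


dt = T/N = 1.000000; dx = sigma*sqrt(3*dt) = 0.242487
u = exp(dx) = 1.274415; d = 1/u = 0.784674
p_u = 0.224814, p_m = 0.666667, p_d = 0.108519
Discount per step: exp(-r*dt) = 0.962713
Stock lattice S(k, j) with j the centered position index:
  k=0: S(0,+0) = 55.1900
  k=1: S(1,-1) = 43.3062; S(1,+0) = 55.1900; S(1,+1) = 70.3350
  k=2: S(2,-2) = 33.9812; S(2,-1) = 43.3062; S(2,+0) = 55.1900; S(2,+1) = 70.3350; S(2,+2) = 89.6359
Terminal payoffs V(N, j) = max(K - S_T, 0):
  V(2,-2) = 15.688796; V(2,-1) = 6.363850; V(2,+0) = 0.000000; V(2,+1) = 0.000000; V(2,+2) = 0.000000
Backward induction: V(k, j) = exp(-r*dt) * [p_u * V(k+1, j+1) + p_m * V(k+1, j) + p_d * V(k+1, j-1)]
  V(1,-1) = exp(-r*dt) * [p_u*0.000000 + p_m*6.363850 + p_d*15.688796] = 5.723427
  V(1,+0) = exp(-r*dt) * [p_u*0.000000 + p_m*0.000000 + p_d*6.363850] = 0.664850
  V(1,+1) = exp(-r*dt) * [p_u*0.000000 + p_m*0.000000 + p_d*0.000000] = 0.000000
  V(0,+0) = exp(-r*dt) * [p_u*0.000000 + p_m*0.664850 + p_d*5.723427] = 1.024649

Answer: Price = V(0,0) = 1.0246


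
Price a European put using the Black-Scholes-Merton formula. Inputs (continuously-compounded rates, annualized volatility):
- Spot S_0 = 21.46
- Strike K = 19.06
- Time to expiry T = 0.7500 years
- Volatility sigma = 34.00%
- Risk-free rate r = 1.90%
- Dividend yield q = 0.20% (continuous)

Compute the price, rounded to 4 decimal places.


d1 = (ln(S/K) + (r - q + 0.5*sigma^2) * T) / (sigma * sqrt(T)) = 0.59330836
d2 = d1 - sigma * sqrt(T) = 0.29885973
exp(-rT) = 0.98585105; exp(-qT) = 0.99850112
P = K * exp(-rT) * N(-d2) - S_0 * exp(-qT) * N(-d1)
N(-d1) = 0.27648740; N(-d2) = 0.38252354
P = 19.0600 * 0.98585105 * 0.38252354 - 21.4600 * 0.99850112 * 0.27648740 = 1.2632

Answer: Price = 1.2632


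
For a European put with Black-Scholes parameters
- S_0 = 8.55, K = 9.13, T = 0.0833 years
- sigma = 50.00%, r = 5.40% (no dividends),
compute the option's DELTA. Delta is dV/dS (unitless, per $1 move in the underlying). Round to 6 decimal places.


d1 = -0.3514944889; d2 = -0.4958031858
phi(d1) = 0.3750437020; exp(-qT) = 1.0000000000; exp(-rT) = 0.9955119017
N(-d1) = 0.6373912969
Delta = -exp(-qT) * N(-d1) = -1.0000000000 * 0.6373912969 = -0.637391

Answer: Delta = -0.637391


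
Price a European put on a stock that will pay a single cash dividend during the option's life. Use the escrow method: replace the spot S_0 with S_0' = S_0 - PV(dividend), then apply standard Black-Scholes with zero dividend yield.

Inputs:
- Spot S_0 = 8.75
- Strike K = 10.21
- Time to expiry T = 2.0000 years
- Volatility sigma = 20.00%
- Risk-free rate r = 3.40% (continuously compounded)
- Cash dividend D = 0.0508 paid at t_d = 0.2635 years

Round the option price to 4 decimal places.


Answer: Price = 1.4986

Derivation:
PV(D) = D * exp(-r * t_d) = 0.0508 * 0.99108101 = 0.05034692
S_0' = S_0 - PV(D) = 8.7500 - 0.05034692 = 8.69965308
d1 = (ln(S_0'/K) + (r + sigma^2/2)*T) / (sigma*sqrt(T)) = -0.18414645
d2 = d1 - sigma*sqrt(T) = -0.46698917
exp(-rT) = 0.93426047
N(-d1) = 0.57305072; N(-d2) = 0.67974619
P = K * exp(-rT) * N(-d2) - S_0' * N(-d1) = 10.2100 * 0.93426047 * 0.67974619 - 8.69965308 * 0.57305072 = 1.4986


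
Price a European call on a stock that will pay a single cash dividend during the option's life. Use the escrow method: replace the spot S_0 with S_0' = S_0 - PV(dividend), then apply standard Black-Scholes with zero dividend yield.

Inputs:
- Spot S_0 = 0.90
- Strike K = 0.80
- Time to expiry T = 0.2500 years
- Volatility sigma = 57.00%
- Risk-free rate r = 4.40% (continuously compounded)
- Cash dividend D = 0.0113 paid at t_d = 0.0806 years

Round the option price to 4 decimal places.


Answer: Price = 0.1517

Derivation:
PV(D) = D * exp(-r * t_d) = 0.0113 * 0.99645988 = 0.01126000
S_0' = S_0 - PV(D) = 0.9000 - 0.01126000 = 0.88874000
d1 = (ln(S_0'/K) + (r + sigma^2/2)*T) / (sigma*sqrt(T)) = 0.55019476
d2 = d1 - sigma*sqrt(T) = 0.26519476
exp(-rT) = 0.98906028
N(d1) = 0.70890710; N(d2) = 0.60457028
C = S_0' * N(d1) - K * exp(-rT) * N(d2) = 0.88874000 * 0.70890710 - 0.8000 * 0.98906028 * 0.60457028 = 0.1517
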